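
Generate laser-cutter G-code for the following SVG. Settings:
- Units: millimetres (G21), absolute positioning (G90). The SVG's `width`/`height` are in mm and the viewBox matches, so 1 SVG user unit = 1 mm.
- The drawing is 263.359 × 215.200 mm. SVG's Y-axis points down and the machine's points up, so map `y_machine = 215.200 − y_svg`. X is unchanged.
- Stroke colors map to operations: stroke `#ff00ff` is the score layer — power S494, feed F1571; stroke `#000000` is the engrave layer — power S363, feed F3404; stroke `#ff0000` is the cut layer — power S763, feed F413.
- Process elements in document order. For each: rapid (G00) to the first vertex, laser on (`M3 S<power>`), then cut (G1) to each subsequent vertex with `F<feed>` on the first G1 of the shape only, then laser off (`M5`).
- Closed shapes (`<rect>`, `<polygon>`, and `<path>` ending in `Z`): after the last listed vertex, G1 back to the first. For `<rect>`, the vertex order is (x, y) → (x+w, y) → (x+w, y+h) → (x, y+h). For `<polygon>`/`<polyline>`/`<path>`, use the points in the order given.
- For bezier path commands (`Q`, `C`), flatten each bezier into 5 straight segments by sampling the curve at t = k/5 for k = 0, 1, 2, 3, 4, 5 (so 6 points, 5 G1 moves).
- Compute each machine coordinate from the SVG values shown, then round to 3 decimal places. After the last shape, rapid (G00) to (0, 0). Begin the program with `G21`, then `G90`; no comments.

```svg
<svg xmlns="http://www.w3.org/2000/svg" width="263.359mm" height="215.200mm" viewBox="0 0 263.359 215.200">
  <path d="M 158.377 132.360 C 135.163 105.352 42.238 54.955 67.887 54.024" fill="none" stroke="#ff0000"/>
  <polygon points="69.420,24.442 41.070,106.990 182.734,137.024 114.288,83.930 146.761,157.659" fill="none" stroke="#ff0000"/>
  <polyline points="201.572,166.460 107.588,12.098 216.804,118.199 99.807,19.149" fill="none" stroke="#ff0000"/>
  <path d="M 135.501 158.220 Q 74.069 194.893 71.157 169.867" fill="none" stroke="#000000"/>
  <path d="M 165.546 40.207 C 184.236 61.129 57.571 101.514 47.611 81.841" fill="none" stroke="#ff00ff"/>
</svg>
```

Since the viewBox matches the mm dimensions, user units are millimetres directly. The only transform is the Y-flip y_m = 215.200 − y_svg.

Shape 1 is a cubic bezier drawn with `<path>`. Its stroke #ff0000 means cut at S763, F413. After flipping Y the toolpath is (158.377,82.840) → (137.590,101.269) → (109.109,121.814) → (81.973,140.978) → (65.220,155.264) → (67.887,161.176).

Shape 2 is a closed polygon drawn with `<polygon>`. Its stroke #ff0000 means cut at S763, F413. After flipping Y the toolpath is (69.420,190.758) → (41.070,108.210) → (182.734,78.176) → (114.288,131.270) → (146.761,57.541) → (69.420,190.758), returning to the start.

Shape 3 is a open polyline drawn with `<polyline>`. Its stroke #ff0000 means cut at S763, F413. After flipping Y the toolpath is (201.572,48.740) → (107.588,203.102) → (216.804,97.001) → (99.807,196.051).

Shape 4 is a quadratic bezier drawn with `<path>`. Its stroke #000000 means engrave at S363, F3404. After flipping Y the toolpath is (135.501,56.980) → (113.269,44.779) → (95.719,37.513) → (82.850,35.184) → (74.663,37.791) → (71.157,45.333).

Shape 5 is a cubic bezier drawn with `<path>`. Its stroke #ff00ff means score at S494, F1571. After flipping Y the toolpath is (165.546,174.993) → (161.414,160.740) → (134.975,145.634) → (98.810,133.490) → (65.495,128.126) → (47.611,133.359).

G21
G90
G00 X158.377 Y82.840
M3 S763
G1 X137.590 Y101.269 F413
G1 X109.109 Y121.814
G1 X81.973 Y140.978
G1 X65.220 Y155.264
G1 X67.887 Y161.176
M5
G00 X69.420 Y190.758
M3 S763
G1 X41.070 Y108.210 F413
G1 X182.734 Y78.176
G1 X114.288 Y131.270
G1 X146.761 Y57.541
G1 X69.420 Y190.758
M5
G00 X201.572 Y48.740
M3 S763
G1 X107.588 Y203.102 F413
G1 X216.804 Y97.001
G1 X99.807 Y196.051
M5
G00 X135.501 Y56.980
M3 S363
G1 X113.269 Y44.779 F3404
G1 X95.719 Y37.513
G1 X82.850 Y35.184
G1 X74.663 Y37.791
G1 X71.157 Y45.333
M5
G00 X165.546 Y174.993
M3 S494
G1 X161.414 Y160.740 F1571
G1 X134.975 Y145.634
G1 X98.810 Y133.490
G1 X65.495 Y128.126
G1 X47.611 Y133.359
M5
G00 X0.000 Y0.000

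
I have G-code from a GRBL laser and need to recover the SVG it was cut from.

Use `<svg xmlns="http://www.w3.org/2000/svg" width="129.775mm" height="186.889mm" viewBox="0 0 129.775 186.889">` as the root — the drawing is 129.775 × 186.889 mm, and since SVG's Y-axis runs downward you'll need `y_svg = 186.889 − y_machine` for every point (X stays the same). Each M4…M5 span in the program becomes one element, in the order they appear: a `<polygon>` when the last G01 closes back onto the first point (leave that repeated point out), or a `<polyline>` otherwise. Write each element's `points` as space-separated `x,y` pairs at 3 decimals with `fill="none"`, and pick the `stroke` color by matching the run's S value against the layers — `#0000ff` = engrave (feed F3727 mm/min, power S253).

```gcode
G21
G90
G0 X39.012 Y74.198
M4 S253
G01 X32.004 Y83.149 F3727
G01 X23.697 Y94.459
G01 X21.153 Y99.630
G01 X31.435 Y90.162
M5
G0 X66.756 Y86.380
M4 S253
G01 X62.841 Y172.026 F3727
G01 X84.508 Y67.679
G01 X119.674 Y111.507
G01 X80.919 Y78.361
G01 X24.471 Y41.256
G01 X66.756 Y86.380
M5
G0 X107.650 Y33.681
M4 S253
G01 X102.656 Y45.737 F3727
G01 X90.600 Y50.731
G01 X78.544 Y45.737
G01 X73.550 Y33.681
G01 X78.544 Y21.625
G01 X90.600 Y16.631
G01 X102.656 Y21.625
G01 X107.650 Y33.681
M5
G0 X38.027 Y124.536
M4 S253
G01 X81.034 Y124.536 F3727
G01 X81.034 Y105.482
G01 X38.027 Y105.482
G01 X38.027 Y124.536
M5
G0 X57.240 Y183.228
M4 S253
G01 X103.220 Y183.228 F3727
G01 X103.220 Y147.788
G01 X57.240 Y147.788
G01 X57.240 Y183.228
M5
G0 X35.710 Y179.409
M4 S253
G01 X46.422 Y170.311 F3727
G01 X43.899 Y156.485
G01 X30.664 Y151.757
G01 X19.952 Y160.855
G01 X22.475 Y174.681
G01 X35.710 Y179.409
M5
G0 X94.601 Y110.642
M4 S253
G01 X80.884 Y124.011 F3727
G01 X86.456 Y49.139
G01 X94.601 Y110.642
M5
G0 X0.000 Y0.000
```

Machine Y-up, SVG Y-down with viewBox height 186.889, so y_svg = 186.889 − y_machine; X carries over. Every run uses S253, so all elements get stroke `#0000ff` (engrave).

Run 1: The run is open, so emit a `<polyline>` with points (Y-flipped): 39.012,112.691 32.004,103.740 23.697,92.430 21.153,87.259 31.435,96.727.

Run 2: The run returns to its start, so emit a `<polygon>` with points (Y-flipped): 66.756,100.509 62.841,14.863 84.508,119.210 119.674,75.382 80.919,108.528 24.471,145.633.

Run 3: The run returns to its start, so emit a `<polygon>` with points (Y-flipped): 107.650,153.208 102.656,141.152 90.600,136.158 78.544,141.152 73.550,153.208 78.544,165.264 90.600,170.258 102.656,165.264.

Run 4: The run returns to its start, so emit a `<polygon>` with points (Y-flipped): 38.027,62.353 81.034,62.353 81.034,81.407 38.027,81.407.

Run 5: The run returns to its start, so emit a `<polygon>` with points (Y-flipped): 57.240,3.661 103.220,3.661 103.220,39.101 57.240,39.101.

Run 6: The run returns to its start, so emit a `<polygon>` with points (Y-flipped): 35.710,7.480 46.422,16.578 43.899,30.404 30.664,35.132 19.952,26.034 22.475,12.208.

Run 7: The run returns to its start, so emit a `<polygon>` with points (Y-flipped): 94.601,76.247 80.884,62.878 86.456,137.750.

<svg xmlns="http://www.w3.org/2000/svg" width="129.775mm" height="186.889mm" viewBox="0 0 129.775 186.889">
  <polyline points="39.012,112.691 32.004,103.740 23.697,92.430 21.153,87.259 31.435,96.727" fill="none" stroke="#0000ff"/>
  <polygon points="66.756,100.509 62.841,14.863 84.508,119.210 119.674,75.382 80.919,108.528 24.471,145.633" fill="none" stroke="#0000ff"/>
  <polygon points="107.650,153.208 102.656,141.152 90.600,136.158 78.544,141.152 73.550,153.208 78.544,165.264 90.600,170.258 102.656,165.264" fill="none" stroke="#0000ff"/>
  <polygon points="38.027,62.353 81.034,62.353 81.034,81.407 38.027,81.407" fill="none" stroke="#0000ff"/>
  <polygon points="57.240,3.661 103.220,3.661 103.220,39.101 57.240,39.101" fill="none" stroke="#0000ff"/>
  <polygon points="35.710,7.480 46.422,16.578 43.899,30.404 30.664,35.132 19.952,26.034 22.475,12.208" fill="none" stroke="#0000ff"/>
  <polygon points="94.601,76.247 80.884,62.878 86.456,137.750" fill="none" stroke="#0000ff"/>
</svg>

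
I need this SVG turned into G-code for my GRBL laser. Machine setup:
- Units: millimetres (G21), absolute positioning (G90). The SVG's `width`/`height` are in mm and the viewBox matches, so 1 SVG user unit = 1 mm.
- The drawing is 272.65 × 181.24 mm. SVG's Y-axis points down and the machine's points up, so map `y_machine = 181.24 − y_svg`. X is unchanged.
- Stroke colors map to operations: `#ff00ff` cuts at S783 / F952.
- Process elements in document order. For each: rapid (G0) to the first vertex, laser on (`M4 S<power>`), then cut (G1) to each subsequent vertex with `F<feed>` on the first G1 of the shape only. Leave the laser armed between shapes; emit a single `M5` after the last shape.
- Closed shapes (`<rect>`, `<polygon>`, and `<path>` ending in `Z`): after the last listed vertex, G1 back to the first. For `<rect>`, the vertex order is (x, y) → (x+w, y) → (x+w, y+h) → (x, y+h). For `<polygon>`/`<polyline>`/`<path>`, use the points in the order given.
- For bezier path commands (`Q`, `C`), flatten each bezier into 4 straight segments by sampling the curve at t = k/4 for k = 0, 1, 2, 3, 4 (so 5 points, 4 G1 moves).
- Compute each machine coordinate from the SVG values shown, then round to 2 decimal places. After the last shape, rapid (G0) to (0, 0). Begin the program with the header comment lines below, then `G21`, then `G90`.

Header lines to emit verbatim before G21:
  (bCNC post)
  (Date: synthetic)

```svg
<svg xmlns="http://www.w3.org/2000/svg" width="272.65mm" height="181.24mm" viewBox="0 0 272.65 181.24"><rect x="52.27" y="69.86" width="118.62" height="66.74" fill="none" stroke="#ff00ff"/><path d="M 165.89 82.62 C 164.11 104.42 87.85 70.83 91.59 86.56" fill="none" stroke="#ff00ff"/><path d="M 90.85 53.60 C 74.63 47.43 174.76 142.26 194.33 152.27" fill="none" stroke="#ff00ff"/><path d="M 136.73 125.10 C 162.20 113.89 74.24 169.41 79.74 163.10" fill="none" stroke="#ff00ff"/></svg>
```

Since the viewBox matches the mm dimensions, user units are millimetres directly. The only transform is the Y-flip y_m = 181.24 − y_svg.

Shape 1 is a rectangle drawn with `<rect>`. Its stroke #ff00ff means cut at S783, F952. After flipping Y the toolpath is (52.27,111.38) → (170.89,111.38) → (170.89,44.64) → (52.27,44.64) → (52.27,111.38), returning to the start.

Shape 2 is a cubic bezier drawn with `<path>`. Its stroke #ff00ff means cut at S783, F952. After flipping Y the toolpath is (165.89,98.62) → (153.00,91.02) → (126.67,94.37) → (101.37,98.87) → (91.59,94.68).

Shape 3 is a cubic bezier drawn with `<path>`. Its stroke #ff00ff means cut at S783, F952. After flipping Y the toolpath is (90.85,127.64) → (97.42,116.23) → (129.17,84.37) → (167.62,49.48) → (194.33,28.97).

Shape 4 is a cubic bezier drawn with `<path>`. Its stroke #ff00ff means cut at S783, F952. After flipping Y the toolpath is (136.73,56.14) → (137.80,54.04) → (115.72,38.98) → (89.91,22.99) → (79.74,18.14).

(bCNC post)
(Date: synthetic)
G21
G90
G0 X52.27 Y111.38
M4 S783
G1 X170.89 Y111.38 F952
G1 X170.89 Y44.64
G1 X52.27 Y44.64
G1 X52.27 Y111.38
G0 X165.89 Y98.62
M4 S783
G1 X153.00 Y91.02 F952
G1 X126.67 Y94.37
G1 X101.37 Y98.87
G1 X91.59 Y94.68
G0 X90.85 Y127.64
M4 S783
G1 X97.42 Y116.23 F952
G1 X129.17 Y84.37
G1 X167.62 Y49.48
G1 X194.33 Y28.97
G0 X136.73 Y56.14
M4 S783
G1 X137.80 Y54.04 F952
G1 X115.72 Y38.98
G1 X89.91 Y22.99
G1 X79.74 Y18.14
M5
G0 X0.00 Y0.00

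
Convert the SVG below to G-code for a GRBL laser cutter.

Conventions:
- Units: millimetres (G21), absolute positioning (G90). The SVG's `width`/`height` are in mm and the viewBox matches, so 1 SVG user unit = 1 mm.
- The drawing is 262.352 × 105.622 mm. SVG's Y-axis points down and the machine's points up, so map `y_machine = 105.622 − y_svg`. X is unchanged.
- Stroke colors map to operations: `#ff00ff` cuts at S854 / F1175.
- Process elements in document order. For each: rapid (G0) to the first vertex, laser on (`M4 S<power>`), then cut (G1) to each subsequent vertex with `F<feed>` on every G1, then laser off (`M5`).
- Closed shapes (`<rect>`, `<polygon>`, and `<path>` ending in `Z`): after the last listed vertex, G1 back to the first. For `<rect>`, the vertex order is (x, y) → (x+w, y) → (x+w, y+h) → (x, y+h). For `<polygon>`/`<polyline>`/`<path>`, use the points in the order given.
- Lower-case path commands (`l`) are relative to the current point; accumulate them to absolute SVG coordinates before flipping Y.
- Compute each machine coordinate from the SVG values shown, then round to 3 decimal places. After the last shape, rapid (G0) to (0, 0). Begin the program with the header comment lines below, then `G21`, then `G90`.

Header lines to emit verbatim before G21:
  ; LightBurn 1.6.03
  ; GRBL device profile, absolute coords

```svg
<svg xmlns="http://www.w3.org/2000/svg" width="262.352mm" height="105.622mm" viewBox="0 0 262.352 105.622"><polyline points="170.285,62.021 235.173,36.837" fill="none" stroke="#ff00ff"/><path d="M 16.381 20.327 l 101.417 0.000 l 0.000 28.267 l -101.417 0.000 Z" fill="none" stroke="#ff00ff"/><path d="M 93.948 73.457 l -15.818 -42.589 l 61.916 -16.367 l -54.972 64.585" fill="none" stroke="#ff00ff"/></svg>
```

; LightBurn 1.6.03
; GRBL device profile, absolute coords
G21
G90
G0 X170.285 Y43.601
M4 S854
G1 X235.173 Y68.785 F1175
M5
G0 X16.381 Y85.295
M4 S854
G1 X117.798 Y85.295 F1175
G1 X117.798 Y57.028 F1175
G1 X16.381 Y57.028 F1175
G1 X16.381 Y85.295 F1175
M5
G0 X93.948 Y32.165
M4 S854
G1 X78.130 Y74.754 F1175
G1 X140.046 Y91.121 F1175
G1 X85.074 Y26.536 F1175
M5
G0 X0.000 Y0.000

viewBox `0 0 262.352 105.622` with mm width/height → 1 unit = 1 mm. Flip: y_m = 105.622 − y_svg.

**Shape 1** — `<polyline>` line segment, stroke `#ff00ff` → cut (S854, F1175). Machine vertices: (170.285,43.601) → (235.173,68.785). Open path.

**Shape 2** — `<path>` rectangle, stroke `#ff00ff` → cut (S854, F1175). Machine vertices: (16.381,85.295) → (117.798,85.295) → (117.798,57.028) → (16.381,57.028) → (16.381,85.295). Closed: final G1 returns to the first vertex.

**Shape 3** — `<path>` open polyline, stroke `#ff00ff` → cut (S854, F1175). Machine vertices: (93.948,32.165) → (78.130,74.754) → (140.046,91.121) → (85.074,26.536). Open path.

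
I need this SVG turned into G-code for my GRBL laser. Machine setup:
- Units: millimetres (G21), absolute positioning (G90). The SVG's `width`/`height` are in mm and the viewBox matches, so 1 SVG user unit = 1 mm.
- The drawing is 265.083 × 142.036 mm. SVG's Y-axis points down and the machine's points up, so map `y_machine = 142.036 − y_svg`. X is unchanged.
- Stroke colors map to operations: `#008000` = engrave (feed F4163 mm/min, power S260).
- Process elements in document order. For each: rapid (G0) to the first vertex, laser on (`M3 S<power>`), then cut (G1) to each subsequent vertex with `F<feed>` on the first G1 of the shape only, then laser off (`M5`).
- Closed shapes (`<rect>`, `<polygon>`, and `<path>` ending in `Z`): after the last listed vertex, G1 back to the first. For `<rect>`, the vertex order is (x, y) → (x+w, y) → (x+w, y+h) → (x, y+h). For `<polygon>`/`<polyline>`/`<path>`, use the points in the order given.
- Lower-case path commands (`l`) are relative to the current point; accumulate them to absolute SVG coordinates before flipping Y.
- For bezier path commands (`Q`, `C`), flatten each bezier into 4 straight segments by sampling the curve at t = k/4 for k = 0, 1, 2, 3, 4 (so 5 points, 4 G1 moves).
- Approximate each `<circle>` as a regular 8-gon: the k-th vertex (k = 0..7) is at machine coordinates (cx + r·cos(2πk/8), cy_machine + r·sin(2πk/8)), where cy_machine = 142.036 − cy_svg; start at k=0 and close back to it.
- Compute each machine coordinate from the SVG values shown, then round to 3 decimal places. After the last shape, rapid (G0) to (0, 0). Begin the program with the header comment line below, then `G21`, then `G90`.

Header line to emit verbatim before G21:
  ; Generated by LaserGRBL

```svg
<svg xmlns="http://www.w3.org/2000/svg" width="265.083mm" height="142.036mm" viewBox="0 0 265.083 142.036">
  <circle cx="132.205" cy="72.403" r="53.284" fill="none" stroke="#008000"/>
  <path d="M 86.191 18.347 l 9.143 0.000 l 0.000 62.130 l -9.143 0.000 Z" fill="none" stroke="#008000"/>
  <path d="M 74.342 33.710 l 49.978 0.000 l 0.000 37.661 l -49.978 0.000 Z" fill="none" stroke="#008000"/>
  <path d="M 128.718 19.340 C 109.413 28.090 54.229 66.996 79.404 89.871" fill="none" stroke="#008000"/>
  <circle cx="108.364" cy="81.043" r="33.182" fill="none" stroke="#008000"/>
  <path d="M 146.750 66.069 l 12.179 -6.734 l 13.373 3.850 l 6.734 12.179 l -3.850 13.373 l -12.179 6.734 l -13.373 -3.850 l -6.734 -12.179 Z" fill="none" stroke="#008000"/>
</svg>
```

viewBox `0 0 265.083 142.036` with mm width/height → 1 unit = 1 mm. Flip: y_m = 142.036 − y_svg.

**Shape 1** — `<circle>` circle, stroke `#008000` → engrave (S260, F4163). Machine vertices: (185.489,69.633) → (169.882,107.310) → (132.205,122.917) → (94.528,107.310) → (78.921,69.633) → (94.528,31.956) → (132.205,16.349) → (169.882,31.956) → (185.489,69.633). Closed: final G1 returns to the first vertex.

**Shape 2** — `<path>` rectangle, stroke `#008000` → engrave (S260, F4163). Machine vertices: (86.191,123.689) → (95.334,123.689) → (95.334,61.559) → (86.191,61.559) → (86.191,123.689). Closed: final G1 returns to the first vertex.

**Shape 3** — `<path>` rectangle, stroke `#008000` → engrave (S260, F4163). Machine vertices: (74.342,108.326) → (124.320,108.326) → (124.320,70.665) → (74.342,70.665) → (74.342,108.326). Closed: final G1 returns to the first vertex.

**Shape 4** — `<path>` cubic bezier, stroke `#008000` → engrave (S260, F4163). Control points (SVG): P0=(128.718,19.340), P1=(109.413,28.090), P2=(54.229,66.996), P3=(79.404,89.871); sampled at t=k/4. Machine vertices: (128.718,122.696) → (109.328,111.201) → (87.381,92.727) → (73.774,71.605) → (79.404,52.165). Open path.

**Shape 5** — `<circle>` circle, stroke `#008000` → engrave (S260, F4163). Machine vertices: (141.546,60.993) → (131.827,84.456) → (108.364,94.175) → (84.901,84.456) → (75.182,60.993) → (84.901,37.530) → (108.364,27.811) → (131.827,37.530) → (141.546,60.993). Closed: final G1 returns to the first vertex.

**Shape 6** — `<path>` regular polygon, stroke `#008000` → engrave (S260, F4163). Machine vertices: (146.750,75.967) → (158.929,82.701) → (172.302,78.851) → (179.036,66.672) → (175.186,53.299) → (163.007,46.565) → (149.634,50.415) → (142.900,62.594) → (146.750,75.967). Closed: final G1 returns to the first vertex.

; Generated by LaserGRBL
G21
G90
G0 X185.489 Y69.633
M3 S260
G1 X169.882 Y107.310 F4163
G1 X132.205 Y122.917
G1 X94.528 Y107.310
G1 X78.921 Y69.633
G1 X94.528 Y31.956
G1 X132.205 Y16.349
G1 X169.882 Y31.956
G1 X185.489 Y69.633
M5
G0 X86.191 Y123.689
M3 S260
G1 X95.334 Y123.689 F4163
G1 X95.334 Y61.559
G1 X86.191 Y61.559
G1 X86.191 Y123.689
M5
G0 X74.342 Y108.326
M3 S260
G1 X124.320 Y108.326 F4163
G1 X124.320 Y70.665
G1 X74.342 Y70.665
G1 X74.342 Y108.326
M5
G0 X128.718 Y122.696
M3 S260
G1 X109.328 Y111.201 F4163
G1 X87.381 Y92.727
G1 X73.774 Y71.605
G1 X79.404 Y52.165
M5
G0 X141.546 Y60.993
M3 S260
G1 X131.827 Y84.456 F4163
G1 X108.364 Y94.175
G1 X84.901 Y84.456
G1 X75.182 Y60.993
G1 X84.901 Y37.530
G1 X108.364 Y27.811
G1 X131.827 Y37.530
G1 X141.546 Y60.993
M5
G0 X146.750 Y75.967
M3 S260
G1 X158.929 Y82.701 F4163
G1 X172.302 Y78.851
G1 X179.036 Y66.672
G1 X175.186 Y53.299
G1 X163.007 Y46.565
G1 X149.634 Y50.415
G1 X142.900 Y62.594
G1 X146.750 Y75.967
M5
G0 X0.000 Y0.000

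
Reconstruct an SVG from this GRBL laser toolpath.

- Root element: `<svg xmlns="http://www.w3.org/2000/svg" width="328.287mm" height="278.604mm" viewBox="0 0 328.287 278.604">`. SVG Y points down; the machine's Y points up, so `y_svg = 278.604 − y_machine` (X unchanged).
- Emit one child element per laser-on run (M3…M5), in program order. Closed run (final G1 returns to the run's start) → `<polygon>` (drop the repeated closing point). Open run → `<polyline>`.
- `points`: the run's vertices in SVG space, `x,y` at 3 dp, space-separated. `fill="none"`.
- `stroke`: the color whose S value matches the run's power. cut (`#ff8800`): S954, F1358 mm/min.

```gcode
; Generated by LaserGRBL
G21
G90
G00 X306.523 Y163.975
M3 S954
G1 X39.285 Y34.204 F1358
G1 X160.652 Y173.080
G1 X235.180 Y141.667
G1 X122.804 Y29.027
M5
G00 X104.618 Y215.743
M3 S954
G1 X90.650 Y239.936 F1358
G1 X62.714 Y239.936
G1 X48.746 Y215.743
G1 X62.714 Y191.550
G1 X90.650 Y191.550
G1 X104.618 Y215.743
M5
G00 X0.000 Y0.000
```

Machine Y-up, SVG Y-down with viewBox height 278.604, so y_svg = 278.604 − y_machine; X carries over. Every run uses S954, so all elements get stroke `#ff8800` (cut).

Run 1: The run is open, so emit a `<polyline>` with points (Y-flipped): 306.523,114.629 39.285,244.400 160.652,105.524 235.180,136.937 122.804,249.577.

Run 2: The run returns to its start, so emit a `<polygon>` with points (Y-flipped): 104.618,62.861 90.650,38.668 62.714,38.668 48.746,62.861 62.714,87.054 90.650,87.054.

<svg xmlns="http://www.w3.org/2000/svg" width="328.287mm" height="278.604mm" viewBox="0 0 328.287 278.604">
  <polyline points="306.523,114.629 39.285,244.400 160.652,105.524 235.180,136.937 122.804,249.577" fill="none" stroke="#ff8800"/>
  <polygon points="104.618,62.861 90.650,38.668 62.714,38.668 48.746,62.861 62.714,87.054 90.650,87.054" fill="none" stroke="#ff8800"/>
</svg>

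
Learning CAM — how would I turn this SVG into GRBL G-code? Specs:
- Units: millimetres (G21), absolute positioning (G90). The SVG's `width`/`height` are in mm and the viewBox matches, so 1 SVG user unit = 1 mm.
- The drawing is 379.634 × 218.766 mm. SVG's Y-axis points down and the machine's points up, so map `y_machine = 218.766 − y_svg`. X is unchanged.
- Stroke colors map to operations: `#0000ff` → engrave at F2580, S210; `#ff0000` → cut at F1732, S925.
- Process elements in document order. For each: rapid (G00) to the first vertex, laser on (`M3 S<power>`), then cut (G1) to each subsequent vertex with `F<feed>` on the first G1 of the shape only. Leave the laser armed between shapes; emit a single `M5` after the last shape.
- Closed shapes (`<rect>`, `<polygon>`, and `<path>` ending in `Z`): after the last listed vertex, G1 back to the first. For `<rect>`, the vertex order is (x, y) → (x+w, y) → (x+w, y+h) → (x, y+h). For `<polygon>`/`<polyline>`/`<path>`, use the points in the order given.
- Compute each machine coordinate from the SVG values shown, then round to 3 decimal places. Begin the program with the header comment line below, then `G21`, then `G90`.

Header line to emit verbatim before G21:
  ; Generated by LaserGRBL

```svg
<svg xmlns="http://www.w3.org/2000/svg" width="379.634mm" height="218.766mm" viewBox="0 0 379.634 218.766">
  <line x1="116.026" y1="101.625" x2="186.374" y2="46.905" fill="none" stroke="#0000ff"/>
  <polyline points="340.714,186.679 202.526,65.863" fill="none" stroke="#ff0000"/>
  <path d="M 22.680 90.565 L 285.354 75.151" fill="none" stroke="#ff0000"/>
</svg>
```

1 u = 1 mm; y_m = 218.766 − y.

[1] `<line>` line segment, #0000ff→engrave S210 F2580: (116.026,117.141) → (186.374,171.861)

[2] `<polyline>` line segment, #ff0000→cut S925 F1732: (340.714,32.087) → (202.526,152.903)

[3] `<path>` line segment, #ff0000→cut S925 F1732: (22.680,128.201) → (285.354,143.615)

; Generated by LaserGRBL
G21
G90
G00 X116.026 Y117.141
M3 S210
G1 X186.374 Y171.861 F2580
G00 X340.714 Y32.087
M3 S925
G1 X202.526 Y152.903 F1732
G00 X22.680 Y128.201
M3 S925
G1 X285.354 Y143.615 F1732
M5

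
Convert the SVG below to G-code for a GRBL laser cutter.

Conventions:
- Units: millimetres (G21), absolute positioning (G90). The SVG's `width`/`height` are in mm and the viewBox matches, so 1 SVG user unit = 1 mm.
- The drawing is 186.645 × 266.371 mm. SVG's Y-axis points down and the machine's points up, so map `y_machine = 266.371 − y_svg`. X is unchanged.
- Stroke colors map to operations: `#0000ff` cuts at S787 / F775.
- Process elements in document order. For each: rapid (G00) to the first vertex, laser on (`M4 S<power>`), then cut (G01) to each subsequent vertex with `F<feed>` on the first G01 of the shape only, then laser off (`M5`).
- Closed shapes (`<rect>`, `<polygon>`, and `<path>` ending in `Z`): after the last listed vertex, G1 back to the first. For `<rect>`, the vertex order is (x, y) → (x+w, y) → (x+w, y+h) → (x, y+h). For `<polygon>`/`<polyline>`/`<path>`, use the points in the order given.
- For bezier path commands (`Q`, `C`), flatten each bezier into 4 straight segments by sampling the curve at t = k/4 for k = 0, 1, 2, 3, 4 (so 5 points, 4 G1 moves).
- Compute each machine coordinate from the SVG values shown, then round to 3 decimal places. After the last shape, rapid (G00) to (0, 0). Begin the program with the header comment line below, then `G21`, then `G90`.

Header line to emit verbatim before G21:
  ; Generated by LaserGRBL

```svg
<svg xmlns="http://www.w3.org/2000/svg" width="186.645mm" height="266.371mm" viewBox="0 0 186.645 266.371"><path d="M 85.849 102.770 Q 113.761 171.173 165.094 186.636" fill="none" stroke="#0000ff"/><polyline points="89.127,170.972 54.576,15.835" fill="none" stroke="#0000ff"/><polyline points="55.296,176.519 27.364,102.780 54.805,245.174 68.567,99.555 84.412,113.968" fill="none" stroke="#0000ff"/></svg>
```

Since the viewBox matches the mm dimensions, user units are millimetres directly. The only transform is the Y-flip y_m = 266.371 − y_svg.

Shape 1 is a quadratic bezier drawn with `<path>`. Its stroke #0000ff means cut at S787, F775. After flipping Y the toolpath is (85.849,163.601) → (101.269,132.708) → (119.616,108.433) → (140.891,90.775) → (165.094,79.735).

Shape 2 is a line segment drawn with `<polyline>`. Its stroke #0000ff means cut at S787, F775. After flipping Y the toolpath is (89.127,95.399) → (54.576,250.536).

Shape 3 is a open polyline drawn with `<polyline>`. Its stroke #0000ff means cut at S787, F775. After flipping Y the toolpath is (55.296,89.852) → (27.364,163.591) → (54.805,21.197) → (68.567,166.816) → (84.412,152.403).

; Generated by LaserGRBL
G21
G90
G00 X85.849 Y163.601
M4 S787
G01 X101.269 Y132.708 F775
G01 X119.616 Y108.433
G01 X140.891 Y90.775
G01 X165.094 Y79.735
M5
G00 X89.127 Y95.399
M4 S787
G01 X54.576 Y250.536 F775
M5
G00 X55.296 Y89.852
M4 S787
G01 X27.364 Y163.591 F775
G01 X54.805 Y21.197
G01 X68.567 Y166.816
G01 X84.412 Y152.403
M5
G00 X0.000 Y0.000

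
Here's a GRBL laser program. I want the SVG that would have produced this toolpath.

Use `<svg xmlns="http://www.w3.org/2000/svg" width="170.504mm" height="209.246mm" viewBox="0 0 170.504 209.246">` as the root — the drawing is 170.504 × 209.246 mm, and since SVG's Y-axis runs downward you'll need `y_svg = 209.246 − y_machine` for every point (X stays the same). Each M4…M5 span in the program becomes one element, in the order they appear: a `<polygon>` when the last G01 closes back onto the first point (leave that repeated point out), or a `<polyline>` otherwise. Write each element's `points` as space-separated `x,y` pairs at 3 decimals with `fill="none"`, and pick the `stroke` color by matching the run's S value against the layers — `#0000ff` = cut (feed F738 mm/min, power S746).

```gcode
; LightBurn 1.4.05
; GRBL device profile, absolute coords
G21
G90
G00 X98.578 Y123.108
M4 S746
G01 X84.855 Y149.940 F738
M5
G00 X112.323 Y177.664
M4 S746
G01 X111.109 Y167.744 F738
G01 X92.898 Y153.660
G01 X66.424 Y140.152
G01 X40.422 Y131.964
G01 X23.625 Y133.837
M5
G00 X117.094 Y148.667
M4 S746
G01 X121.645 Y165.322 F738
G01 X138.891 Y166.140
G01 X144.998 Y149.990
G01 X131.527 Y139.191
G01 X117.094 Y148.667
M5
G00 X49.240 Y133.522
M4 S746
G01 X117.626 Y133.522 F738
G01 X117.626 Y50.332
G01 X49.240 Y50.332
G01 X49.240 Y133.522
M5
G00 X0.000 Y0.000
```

Each laser-on run becomes one SVG element. Flip Y back into SVG space with y_svg = 209.246 − y_machine. Every run uses S746, so all elements get stroke `#0000ff` (cut).

Run 1: The run is open, so emit a `<polyline>` with points (Y-flipped): 98.578,86.138 84.855,59.306.

Run 2: The run is open, so emit a `<polyline>` with points (Y-flipped): 112.323,31.582 111.109,41.502 92.898,55.586 66.424,69.094 40.422,77.282 23.625,75.409.

Run 3: The run returns to its start, so emit a `<polygon>` with points (Y-flipped): 117.094,60.579 121.645,43.924 138.891,43.106 144.998,59.256 131.527,70.055.

Run 4: The run returns to its start, so emit a `<polygon>` with points (Y-flipped): 49.240,75.724 117.626,75.724 117.626,158.914 49.240,158.914.

<svg xmlns="http://www.w3.org/2000/svg" width="170.504mm" height="209.246mm" viewBox="0 0 170.504 209.246">
  <polyline points="98.578,86.138 84.855,59.306" fill="none" stroke="#0000ff"/>
  <polyline points="112.323,31.582 111.109,41.502 92.898,55.586 66.424,69.094 40.422,77.282 23.625,75.409" fill="none" stroke="#0000ff"/>
  <polygon points="117.094,60.579 121.645,43.924 138.891,43.106 144.998,59.256 131.527,70.055" fill="none" stroke="#0000ff"/>
  <polygon points="49.240,75.724 117.626,75.724 117.626,158.914 49.240,158.914" fill="none" stroke="#0000ff"/>
</svg>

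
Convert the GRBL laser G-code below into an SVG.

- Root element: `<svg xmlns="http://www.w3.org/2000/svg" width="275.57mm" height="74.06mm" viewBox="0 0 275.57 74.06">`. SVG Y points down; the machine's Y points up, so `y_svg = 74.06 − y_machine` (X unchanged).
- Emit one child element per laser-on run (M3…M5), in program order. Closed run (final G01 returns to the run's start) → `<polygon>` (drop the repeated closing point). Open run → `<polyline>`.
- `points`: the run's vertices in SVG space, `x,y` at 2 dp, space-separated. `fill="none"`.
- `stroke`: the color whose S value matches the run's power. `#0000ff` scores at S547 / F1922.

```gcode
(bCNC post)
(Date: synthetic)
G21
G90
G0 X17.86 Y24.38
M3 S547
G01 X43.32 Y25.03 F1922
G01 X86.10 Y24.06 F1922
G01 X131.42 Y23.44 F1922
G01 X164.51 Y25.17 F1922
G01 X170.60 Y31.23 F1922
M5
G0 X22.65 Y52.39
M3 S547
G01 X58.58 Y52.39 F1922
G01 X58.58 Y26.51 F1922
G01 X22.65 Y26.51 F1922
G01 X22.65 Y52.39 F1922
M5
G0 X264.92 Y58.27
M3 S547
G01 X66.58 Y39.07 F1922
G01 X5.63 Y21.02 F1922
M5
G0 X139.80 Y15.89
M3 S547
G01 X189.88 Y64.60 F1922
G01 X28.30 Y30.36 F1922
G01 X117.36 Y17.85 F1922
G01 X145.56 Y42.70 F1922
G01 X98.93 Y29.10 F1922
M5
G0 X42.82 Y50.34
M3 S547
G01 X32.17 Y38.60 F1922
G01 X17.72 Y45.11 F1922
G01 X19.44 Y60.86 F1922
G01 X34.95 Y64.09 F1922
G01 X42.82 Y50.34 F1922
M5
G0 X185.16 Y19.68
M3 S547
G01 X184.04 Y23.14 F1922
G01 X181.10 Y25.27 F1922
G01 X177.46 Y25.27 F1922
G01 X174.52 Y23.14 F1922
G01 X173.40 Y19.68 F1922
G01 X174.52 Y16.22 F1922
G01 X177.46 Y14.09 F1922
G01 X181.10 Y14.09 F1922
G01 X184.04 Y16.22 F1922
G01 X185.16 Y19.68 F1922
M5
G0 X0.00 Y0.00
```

<svg xmlns="http://www.w3.org/2000/svg" width="275.57mm" height="74.06mm" viewBox="0 0 275.57 74.06">
  <polyline points="17.86,49.68 43.32,49.03 86.10,50.00 131.42,50.62 164.51,48.89 170.60,42.83" fill="none" stroke="#0000ff"/>
  <polygon points="22.65,21.67 58.58,21.67 58.58,47.55 22.65,47.55" fill="none" stroke="#0000ff"/>
  <polyline points="264.92,15.79 66.58,34.99 5.63,53.04" fill="none" stroke="#0000ff"/>
  <polyline points="139.80,58.17 189.88,9.46 28.30,43.70 117.36,56.21 145.56,31.36 98.93,44.96" fill="none" stroke="#0000ff"/>
  <polygon points="42.82,23.72 32.17,35.46 17.72,28.95 19.44,13.20 34.95,9.97" fill="none" stroke="#0000ff"/>
  <polygon points="185.16,54.38 184.04,50.92 181.10,48.79 177.46,48.79 174.52,50.92 173.40,54.38 174.52,57.84 177.46,59.97 181.10,59.97 184.04,57.84" fill="none" stroke="#0000ff"/>
</svg>

y_svg = 74.06 − y_m. Every run uses S547, so all elements get stroke `#0000ff` (score).

[1] open run; points: 17.86,49.68 43.32,49.03 86.10,50.00 131.42,50.62 164.51,48.89 170.60,42.83

[2] closed run; points: 22.65,21.67 58.58,21.67 58.58,47.55 22.65,47.55

[3] open run; points: 264.92,15.79 66.58,34.99 5.63,53.04

[4] open run; points: 139.80,58.17 189.88,9.46 28.30,43.70 117.36,56.21 145.56,31.36 98.93,44.96

[5] closed run; points: 42.82,23.72 32.17,35.46 17.72,28.95 19.44,13.20 34.95,9.97

[6] closed run; points: 185.16,54.38 184.04,50.92 181.10,48.79 177.46,48.79 174.52,50.92 173.40,54.38 174.52,57.84 177.46,59.97 181.10,59.97 184.04,57.84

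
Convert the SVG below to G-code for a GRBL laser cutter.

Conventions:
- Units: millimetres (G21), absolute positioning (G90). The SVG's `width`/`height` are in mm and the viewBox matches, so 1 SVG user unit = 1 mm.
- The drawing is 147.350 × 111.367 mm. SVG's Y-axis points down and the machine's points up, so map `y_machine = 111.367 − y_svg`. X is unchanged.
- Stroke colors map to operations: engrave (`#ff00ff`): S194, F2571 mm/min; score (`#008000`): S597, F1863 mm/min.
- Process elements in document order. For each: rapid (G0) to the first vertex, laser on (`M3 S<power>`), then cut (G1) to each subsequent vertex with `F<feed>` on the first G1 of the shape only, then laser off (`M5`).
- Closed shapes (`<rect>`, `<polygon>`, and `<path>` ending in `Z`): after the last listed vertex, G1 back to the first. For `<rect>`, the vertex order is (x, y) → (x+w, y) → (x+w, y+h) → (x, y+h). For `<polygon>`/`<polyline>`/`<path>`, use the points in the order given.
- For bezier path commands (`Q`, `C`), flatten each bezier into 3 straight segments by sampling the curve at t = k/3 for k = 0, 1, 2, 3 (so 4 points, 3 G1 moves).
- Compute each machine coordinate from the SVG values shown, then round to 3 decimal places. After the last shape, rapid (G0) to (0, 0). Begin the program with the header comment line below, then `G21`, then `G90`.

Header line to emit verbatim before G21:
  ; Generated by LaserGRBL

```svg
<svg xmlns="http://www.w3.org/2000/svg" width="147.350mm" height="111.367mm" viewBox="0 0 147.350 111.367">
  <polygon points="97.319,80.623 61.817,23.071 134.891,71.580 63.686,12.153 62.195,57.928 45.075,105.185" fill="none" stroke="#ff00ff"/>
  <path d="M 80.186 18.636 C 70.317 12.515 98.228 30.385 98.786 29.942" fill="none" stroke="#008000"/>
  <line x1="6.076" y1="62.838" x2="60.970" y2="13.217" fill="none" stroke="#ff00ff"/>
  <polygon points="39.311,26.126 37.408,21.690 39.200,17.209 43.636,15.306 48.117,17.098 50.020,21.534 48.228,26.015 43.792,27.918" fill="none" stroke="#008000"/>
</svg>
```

; Generated by LaserGRBL
G21
G90
G0 X97.319 Y30.744
M3 S194
G1 X61.817 Y88.296 F2571
G1 X134.891 Y39.787
G1 X63.686 Y99.214
G1 X62.195 Y53.439
G1 X45.075 Y6.182
G1 X97.319 Y30.744
M5
G0 X80.186 Y92.731
M3 S597
G1 X80.498 Y92.422 F1863
G1 X91.523 Y85.520
G1 X98.786 Y81.425
M5
G0 X6.076 Y48.529
M3 S194
G1 X60.970 Y98.150 F2571
M5
G0 X39.311 Y85.241
M3 S597
G1 X37.408 Y89.677 F1863
G1 X39.200 Y94.158
G1 X43.636 Y96.061
G1 X48.117 Y94.269
G1 X50.020 Y89.833
G1 X48.228 Y85.352
G1 X43.792 Y83.449
G1 X39.311 Y85.241
M5
G0 X0.000 Y0.000

1 u = 1 mm; y_m = 111.367 − y.

[1] `<polygon>` closed polygon, #ff00ff→engrave S194 F2571: (97.319,30.744) → (61.817,88.296) → (134.891,39.787) → (63.686,99.214) → (62.195,53.439) → (45.075,6.182) → (97.319,30.744) (closed)

[2] `<path>` cubic bezier, #008000→score S597 F1863: (80.186,92.731) → (80.498,92.422) → (91.523,85.520) → (98.786,81.425)

[3] `<line>` line segment, #ff00ff→engrave S194 F2571: (6.076,48.529) → (60.970,98.150)

[4] `<polygon>` regular polygon, #008000→score S597 F1863: (39.311,85.241) → (37.408,89.677) → (39.200,94.158) → (43.636,96.061) → (48.117,94.269) → (50.020,89.833) → (48.228,85.352) → (43.792,83.449) → (39.311,85.241) (closed)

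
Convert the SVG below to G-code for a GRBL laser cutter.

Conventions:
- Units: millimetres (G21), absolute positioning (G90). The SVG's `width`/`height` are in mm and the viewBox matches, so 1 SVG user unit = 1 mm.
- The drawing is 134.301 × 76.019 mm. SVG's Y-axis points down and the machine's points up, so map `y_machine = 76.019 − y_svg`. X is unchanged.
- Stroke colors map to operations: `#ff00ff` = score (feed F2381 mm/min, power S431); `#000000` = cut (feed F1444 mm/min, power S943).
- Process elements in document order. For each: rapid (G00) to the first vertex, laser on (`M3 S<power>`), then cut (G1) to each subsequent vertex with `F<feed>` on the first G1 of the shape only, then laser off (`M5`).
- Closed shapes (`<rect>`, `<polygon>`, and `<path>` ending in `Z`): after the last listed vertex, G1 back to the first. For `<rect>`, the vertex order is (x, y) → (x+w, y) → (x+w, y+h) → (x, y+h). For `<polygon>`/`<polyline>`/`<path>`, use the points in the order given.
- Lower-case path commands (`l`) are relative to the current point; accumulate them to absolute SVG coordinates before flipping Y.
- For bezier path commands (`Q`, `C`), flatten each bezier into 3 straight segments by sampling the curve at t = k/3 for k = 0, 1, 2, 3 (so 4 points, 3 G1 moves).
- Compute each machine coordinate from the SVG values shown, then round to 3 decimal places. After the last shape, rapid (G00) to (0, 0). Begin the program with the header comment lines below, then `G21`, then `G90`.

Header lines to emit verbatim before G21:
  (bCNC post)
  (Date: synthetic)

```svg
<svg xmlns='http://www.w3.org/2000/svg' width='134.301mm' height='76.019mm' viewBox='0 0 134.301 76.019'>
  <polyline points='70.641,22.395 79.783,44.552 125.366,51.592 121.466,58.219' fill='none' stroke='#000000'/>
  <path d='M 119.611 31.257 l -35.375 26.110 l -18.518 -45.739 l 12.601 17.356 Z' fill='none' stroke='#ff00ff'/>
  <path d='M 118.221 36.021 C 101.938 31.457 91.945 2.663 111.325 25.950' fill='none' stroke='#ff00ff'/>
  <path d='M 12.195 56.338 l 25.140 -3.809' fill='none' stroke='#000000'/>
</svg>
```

viewBox `0 0 134.301 76.019` with mm width/height → 1 unit = 1 mm. Flip: y_m = 76.019 − y_svg.

**Shape 1** — `<polyline>` open polyline, stroke `#000000` → cut (S943, F1444). Machine vertices: (70.641,53.624) → (79.783,31.467) → (125.366,24.427) → (121.466,17.800). Open path.

**Shape 2** — `<path>` closed polygon, stroke `#ff00ff` → score (S431, F2381). Machine vertices: (119.611,44.762) → (84.236,18.652) → (65.718,64.391) → (78.319,47.035) → (119.611,44.762). Closed: final G1 returns to the first vertex.

**Shape 3** — `<path>` cubic bezier, stroke `#ff00ff` → score (S431, F2381). Control points (SVG): P0=(118.221,36.021), P1=(101.938,31.457), P2=(91.945,2.663), P3=(111.325,25.950); sampled at t=k/3. Machine vertices: (118.221,39.998) → (104.890,49.812) → (100.881,58.822) → (111.325,50.069). Open path.

**Shape 4** — `<path>` line segment, stroke `#000000` → cut (S943, F1444). Machine vertices: (12.195,19.681) → (37.335,23.490). Open path.

(bCNC post)
(Date: synthetic)
G21
G90
G00 X70.641 Y53.624
M3 S943
G1 X79.783 Y31.467 F1444
G1 X125.366 Y24.427
G1 X121.466 Y17.800
M5
G00 X119.611 Y44.762
M3 S431
G1 X84.236 Y18.652 F2381
G1 X65.718 Y64.391
G1 X78.319 Y47.035
G1 X119.611 Y44.762
M5
G00 X118.221 Y39.998
M3 S431
G1 X104.890 Y49.812 F2381
G1 X100.881 Y58.822
G1 X111.325 Y50.069
M5
G00 X12.195 Y19.681
M3 S943
G1 X37.335 Y23.490 F1444
M5
G00 X0.000 Y0.000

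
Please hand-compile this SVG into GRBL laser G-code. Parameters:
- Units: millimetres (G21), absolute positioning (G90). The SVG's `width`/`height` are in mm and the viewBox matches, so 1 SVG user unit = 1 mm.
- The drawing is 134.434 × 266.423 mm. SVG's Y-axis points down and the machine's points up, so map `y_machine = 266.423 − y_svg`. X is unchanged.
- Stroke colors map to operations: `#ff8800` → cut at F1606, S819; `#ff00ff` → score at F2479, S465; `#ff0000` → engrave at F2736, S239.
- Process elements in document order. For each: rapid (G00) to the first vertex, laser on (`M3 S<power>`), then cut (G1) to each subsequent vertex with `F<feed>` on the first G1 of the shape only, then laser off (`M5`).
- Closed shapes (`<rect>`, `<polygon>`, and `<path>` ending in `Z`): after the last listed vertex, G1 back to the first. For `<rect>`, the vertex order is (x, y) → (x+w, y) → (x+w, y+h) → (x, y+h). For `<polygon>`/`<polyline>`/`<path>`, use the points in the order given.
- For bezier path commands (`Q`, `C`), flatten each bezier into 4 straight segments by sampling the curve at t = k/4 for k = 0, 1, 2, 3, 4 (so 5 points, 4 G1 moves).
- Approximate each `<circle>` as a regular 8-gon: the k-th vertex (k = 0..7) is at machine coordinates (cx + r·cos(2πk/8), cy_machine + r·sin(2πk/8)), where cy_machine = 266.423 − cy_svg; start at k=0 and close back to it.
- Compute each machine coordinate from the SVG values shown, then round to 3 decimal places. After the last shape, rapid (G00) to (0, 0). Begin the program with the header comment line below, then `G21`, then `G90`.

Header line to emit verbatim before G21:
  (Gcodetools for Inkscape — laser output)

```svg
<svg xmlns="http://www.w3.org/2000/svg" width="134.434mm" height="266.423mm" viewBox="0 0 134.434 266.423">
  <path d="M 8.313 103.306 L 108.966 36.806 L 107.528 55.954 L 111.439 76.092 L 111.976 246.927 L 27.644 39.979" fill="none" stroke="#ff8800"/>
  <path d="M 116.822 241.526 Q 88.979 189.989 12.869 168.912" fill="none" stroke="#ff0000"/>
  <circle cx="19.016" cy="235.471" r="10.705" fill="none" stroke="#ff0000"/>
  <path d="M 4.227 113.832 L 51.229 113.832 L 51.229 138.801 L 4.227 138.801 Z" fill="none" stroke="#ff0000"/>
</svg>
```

(Gcodetools for Inkscape — laser output)
G21
G90
G00 X8.313 Y163.117
M3 S819
G1 X108.966 Y229.617 F1606
G1 X107.528 Y210.469
G1 X111.439 Y190.331
G1 X111.976 Y19.496
G1 X27.644 Y226.444
M5
G00 X116.822 Y24.897
M3 S239
G1 X99.884 Y48.762 F2736
G1 X76.912 Y68.819
G1 X47.907 Y85.069
G1 X12.869 Y97.511
M5
G00 X29.721 Y30.952
M3 S239
G1 X26.586 Y38.522 F2736
G1 X19.016 Y41.657
G1 X11.446 Y38.522
G1 X8.311 Y30.952
G1 X11.446 Y23.382
G1 X19.016 Y20.247
G1 X26.586 Y23.382
G1 X29.721 Y30.952
M5
G00 X4.227 Y152.591
M3 S239
G1 X51.229 Y152.591 F2736
G1 X51.229 Y127.622
G1 X4.227 Y127.622
G1 X4.227 Y152.591
M5
G00 X0.000 Y0.000

viewBox `0 0 134.434 266.423` with mm width/height → 1 unit = 1 mm. Flip: y_m = 266.423 − y_svg.

**Shape 1** — `<path>` open polyline, stroke `#ff8800` → cut (S819, F1606). Machine vertices: (8.313,163.117) → (108.966,229.617) → (107.528,210.469) → (111.439,190.331) → (111.976,19.496) → (27.644,226.444). Open path.

**Shape 2** — `<path>` quadratic bezier, stroke `#ff0000` → engrave (S239, F2736). Control points (SVG): P0=(116.822,241.526), P1=(88.979,189.989), P2=(12.869,168.912); sampled at t=k/4. Machine vertices: (116.822,24.897) → (99.884,48.762) → (76.912,68.819) → (47.907,85.069) → (12.869,97.511). Open path.

**Shape 3** — `<circle>` circle, stroke `#ff0000` → engrave (S239, F2736). Machine vertices: (29.721,30.952) → (26.586,38.522) → (19.016,41.657) → (11.446,38.522) → (8.311,30.952) → (11.446,23.382) → (19.016,20.247) → (26.586,23.382) → (29.721,30.952). Closed: final G1 returns to the first vertex.

**Shape 4** — `<path>` rectangle, stroke `#ff0000` → engrave (S239, F2736). Machine vertices: (4.227,152.591) → (51.229,152.591) → (51.229,127.622) → (4.227,127.622) → (4.227,152.591). Closed: final G1 returns to the first vertex.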